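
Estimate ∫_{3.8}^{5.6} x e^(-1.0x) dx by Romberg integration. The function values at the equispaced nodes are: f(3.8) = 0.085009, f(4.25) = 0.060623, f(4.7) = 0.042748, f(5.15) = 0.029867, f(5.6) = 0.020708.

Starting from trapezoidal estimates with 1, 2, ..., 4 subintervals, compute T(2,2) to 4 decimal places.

T(0,0) (trapezoid, 1 panel, h=1.8000): 0.095145
T(1,0) (trapezoid, 2 panels, h=0.9000): 0.086046
T(2,0) (trapezoid, 4 panels, h=0.4500): 0.083743
T(1,1) = 0.086046 + (0.086046 − 0.095145)/3 = 0.083013
T(2,1) = 0.083743 + (0.083743 − 0.086046)/3 = 0.082975
T(2,2) = 0.082975 + (0.082975 − 0.083013)/15 = 0.082972

0.0830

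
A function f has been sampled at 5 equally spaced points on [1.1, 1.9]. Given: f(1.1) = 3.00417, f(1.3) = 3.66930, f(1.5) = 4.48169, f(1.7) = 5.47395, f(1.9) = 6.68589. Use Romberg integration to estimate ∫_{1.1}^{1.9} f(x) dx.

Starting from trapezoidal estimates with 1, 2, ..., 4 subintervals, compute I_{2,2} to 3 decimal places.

I_{0,0} (trapezoid, 1 panel, h=0.8000): 3.87602
I_{1,0} (trapezoid, 2 panels, h=0.4000): 3.73069
I_{2,0} (trapezoid, 4 panels, h=0.2000): 3.69399
I_{1,1} = 3.73069 + (3.73069 − 3.87602)/3 = 3.68225
I_{2,1} = 3.69399 + (3.69399 − 3.73069)/3 = 3.68176
I_{2,2} = 3.68176 + (3.68176 − 3.68225)/15 = 3.68173

3.682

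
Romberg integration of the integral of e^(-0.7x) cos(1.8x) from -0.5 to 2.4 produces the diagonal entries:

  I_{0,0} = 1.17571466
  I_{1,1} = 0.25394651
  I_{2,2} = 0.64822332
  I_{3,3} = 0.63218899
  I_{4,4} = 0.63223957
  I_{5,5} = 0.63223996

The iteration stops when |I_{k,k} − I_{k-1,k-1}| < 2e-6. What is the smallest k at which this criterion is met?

k = 5

|I_{1,1} − I_{0,0}| = 0.92176815 ≥ 2e-6
|I_{2,2} − I_{1,1}| = 0.39427681 ≥ 2e-6
|I_{3,3} − I_{2,2}| = 0.01603433 ≥ 2e-6
|I_{4,4} − I_{3,3}| = 0.00005058 ≥ 2e-6
|I_{5,5} − I_{4,4}| = 0.00000039 < 2e-6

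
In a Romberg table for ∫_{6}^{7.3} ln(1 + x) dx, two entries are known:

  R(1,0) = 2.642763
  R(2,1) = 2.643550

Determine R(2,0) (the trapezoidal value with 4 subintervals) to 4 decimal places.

From R(2,1) = (4·R(2,0) − R(1,0))/3, solve for R(2,0):
4·R(2,0) = 3·2.643550 + 2.642763 = 10.573413
R(2,0) = 2.643353

2.6434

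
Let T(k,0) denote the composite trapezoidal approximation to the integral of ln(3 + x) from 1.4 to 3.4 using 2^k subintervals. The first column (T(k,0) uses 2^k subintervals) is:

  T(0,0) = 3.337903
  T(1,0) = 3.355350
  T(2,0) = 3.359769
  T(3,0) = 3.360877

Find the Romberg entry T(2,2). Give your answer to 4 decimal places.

T(1,1) = 3.355350 + (3.355350 − 3.337903)/3 = 3.361166
T(2,1) = (4·3.359769 − 3.355350) / 3 = 3.361242
T(2,2) = (16·3.361242 − 3.361166) / 15 = 3.361247

3.3612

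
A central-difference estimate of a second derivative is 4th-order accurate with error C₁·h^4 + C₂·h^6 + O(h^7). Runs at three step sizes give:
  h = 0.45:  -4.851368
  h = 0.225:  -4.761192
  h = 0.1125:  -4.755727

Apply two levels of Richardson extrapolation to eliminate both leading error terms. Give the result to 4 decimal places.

-4.7554

First eliminate the h^4 term (factor 2^4 = 16):
  B₁ = (16·(-4.761192) − (-4.851368))/15 = -4.755180
  B₂ = (16·(-4.755727) − (-4.761192))/15 = -4.755363
Then eliminate the h^6 term (factor 2^6 = 64):
  (64·(-4.755363) − (-4.755180))/63 = -4.755366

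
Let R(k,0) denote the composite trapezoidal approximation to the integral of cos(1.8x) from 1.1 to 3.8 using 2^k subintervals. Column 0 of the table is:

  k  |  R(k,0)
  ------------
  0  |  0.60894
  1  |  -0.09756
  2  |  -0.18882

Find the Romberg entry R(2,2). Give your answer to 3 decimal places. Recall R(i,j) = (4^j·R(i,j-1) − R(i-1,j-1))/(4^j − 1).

R(1,1) = (4·(-0.09756) − 0.60894) / 3 = -0.33306
R(2,1) = -0.18882 + (-0.18882 − (-0.09756))/3 = -0.21924
R(2,2) = (16·(-0.21924) − (-0.33306)) / 15 = -0.21165

-0.212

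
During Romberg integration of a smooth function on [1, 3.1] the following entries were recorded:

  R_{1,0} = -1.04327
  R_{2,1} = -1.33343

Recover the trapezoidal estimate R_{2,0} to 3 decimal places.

From R_{2,1} = (4·R_{2,0} − R_{1,0})/3, solve for R_{2,0}:
4·R_{2,0} = 3·(-1.33343) + (-1.04327) = -5.04356
R_{2,0} = -1.26089

-1.261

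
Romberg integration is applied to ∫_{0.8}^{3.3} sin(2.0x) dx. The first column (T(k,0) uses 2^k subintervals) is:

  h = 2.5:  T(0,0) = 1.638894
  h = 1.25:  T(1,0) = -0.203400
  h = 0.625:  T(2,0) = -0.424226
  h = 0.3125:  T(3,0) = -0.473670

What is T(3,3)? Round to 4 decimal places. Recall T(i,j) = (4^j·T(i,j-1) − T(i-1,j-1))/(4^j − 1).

-0.4898

Richardson extrapolation on the trapezoidal column (denominator 4−1=3):
T(1,1) = -0.203400 + (-0.203400 − 1.638894)/3 = -0.817498
T(2,1) = -0.424226 + (-0.424226 − (-0.203400))/3 = -0.497835
T(3,1) = -0.473670 + (-0.473670 − (-0.424226))/3 = -0.490151
T(2,2) = (16·(-0.497835) − (-0.817498)) / 15 = -0.476524
T(3,2) = -0.490151 + (-0.490151 − (-0.497835))/15 = -0.489639
T(3,3) = (64·(-0.489639) − (-0.476524)) / 63 = -0.489847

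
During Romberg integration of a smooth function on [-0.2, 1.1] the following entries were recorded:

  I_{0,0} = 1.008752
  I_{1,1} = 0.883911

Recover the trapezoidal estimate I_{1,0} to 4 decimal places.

From I_{1,1} = (4·I_{1,0} − I_{0,0})/3, solve for I_{1,0}:
4·I_{1,0} = 3·0.883911 + 1.008752 = 3.660485
I_{1,0} = 0.915121

0.9151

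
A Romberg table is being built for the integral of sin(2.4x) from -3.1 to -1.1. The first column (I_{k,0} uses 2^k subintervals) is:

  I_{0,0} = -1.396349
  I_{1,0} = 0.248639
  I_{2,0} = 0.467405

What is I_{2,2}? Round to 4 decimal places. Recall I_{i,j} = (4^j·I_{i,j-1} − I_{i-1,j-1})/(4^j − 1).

I_{1,1} = 0.248639 + (0.248639 − (-1.396349))/3 = 0.796968
I_{2,1} = (4·0.467405 − 0.248639) / 3 = 0.540327
I_{2,2} = 0.540327 + (0.540327 − 0.796968)/15 = 0.523218

0.5232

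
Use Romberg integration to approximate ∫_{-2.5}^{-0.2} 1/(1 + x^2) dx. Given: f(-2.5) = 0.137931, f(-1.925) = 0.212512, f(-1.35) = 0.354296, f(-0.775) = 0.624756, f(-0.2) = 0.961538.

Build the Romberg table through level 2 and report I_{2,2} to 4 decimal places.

0.9900

I_{0,0} (trapezoid, 1 panel, h=2.3000): 1.264389
I_{1,0} (trapezoid, 2 panels, h=1.1500): 1.039635
I_{2,0} (trapezoid, 4 panels, h=0.5750): 1.001247
I_{1,1} = 1.039635 + (1.039635 − 1.264389)/3 = 0.964717
I_{2,1} = 1.001247 + (1.001247 − 1.039635)/3 = 0.988451
I_{2,2} = 0.988451 + (0.988451 − 0.964717)/15 = 0.990033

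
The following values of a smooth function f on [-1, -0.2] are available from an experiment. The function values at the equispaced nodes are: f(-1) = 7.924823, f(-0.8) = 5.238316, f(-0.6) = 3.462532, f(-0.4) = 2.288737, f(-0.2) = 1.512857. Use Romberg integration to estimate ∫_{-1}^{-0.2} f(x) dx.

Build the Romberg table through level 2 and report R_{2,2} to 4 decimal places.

3.0976

R_{0,0} (trapezoid, 1 panel, h=0.8000): 3.775072
R_{1,0} (trapezoid, 2 panels, h=0.4000): 3.272549
R_{2,0} (trapezoid, 4 panels, h=0.2000): 3.141685
R_{1,1} = 3.272549 + (3.272549 − 3.775072)/3 = 3.105041
R_{2,1} = 3.141685 + (3.141685 − 3.272549)/3 = 3.098064
R_{2,2} = 3.098064 + (3.098064 − 3.105041)/15 = 3.097599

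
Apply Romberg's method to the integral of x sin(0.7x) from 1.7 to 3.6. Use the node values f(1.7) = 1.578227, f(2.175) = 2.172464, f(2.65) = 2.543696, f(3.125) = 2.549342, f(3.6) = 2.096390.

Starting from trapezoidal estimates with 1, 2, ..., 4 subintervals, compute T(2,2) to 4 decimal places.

T(0,0) (trapezoid, 1 panel, h=1.9000): 3.490886
T(1,0) (trapezoid, 2 panels, h=0.9500): 4.161954
T(2,0) (trapezoid, 4 panels, h=0.4750): 4.323835
T(1,1) = 4.161954 + (4.161954 − 3.490886)/3 = 4.385643
T(2,1) = 4.323835 + (4.323835 − 4.161954)/3 = 4.377795
T(2,2) = 4.377795 + (4.377795 − 4.385643)/15 = 4.377272

4.3773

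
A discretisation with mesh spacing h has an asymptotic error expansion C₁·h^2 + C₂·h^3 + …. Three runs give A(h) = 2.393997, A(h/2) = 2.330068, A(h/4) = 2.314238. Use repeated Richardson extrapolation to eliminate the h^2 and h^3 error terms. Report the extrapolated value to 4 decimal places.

2.3090

First eliminate the h^2 term (factor 2^2 = 4):
  B₁ = (4·2.330068 − 2.393997)/3 = 2.308758
  B₂ = (4·2.314238 − 2.330068)/3 = 2.308961
Then eliminate the h^3 term (factor 2^3 = 8):
  (8·2.308961 − 2.308758)/7 = 2.308990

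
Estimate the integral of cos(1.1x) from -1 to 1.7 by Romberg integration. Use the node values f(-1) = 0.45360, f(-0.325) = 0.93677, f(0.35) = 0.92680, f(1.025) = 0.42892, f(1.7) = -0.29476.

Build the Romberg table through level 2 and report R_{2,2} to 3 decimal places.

1.678

R_{0,0} (trapezoid, 1 panel, h=2.7000): 0.21443
R_{1,0} (trapezoid, 2 panels, h=1.3500): 1.35840
R_{2,0} (trapezoid, 4 panels, h=0.6750): 1.60104
R_{1,1} = 1.35840 + (1.35840 − 0.21443)/3 = 1.73972
R_{2,1} = 1.60104 + (1.60104 − 1.35840)/3 = 1.68192
R_{2,2} = 1.68192 + (1.68192 − 1.73972)/15 = 1.67807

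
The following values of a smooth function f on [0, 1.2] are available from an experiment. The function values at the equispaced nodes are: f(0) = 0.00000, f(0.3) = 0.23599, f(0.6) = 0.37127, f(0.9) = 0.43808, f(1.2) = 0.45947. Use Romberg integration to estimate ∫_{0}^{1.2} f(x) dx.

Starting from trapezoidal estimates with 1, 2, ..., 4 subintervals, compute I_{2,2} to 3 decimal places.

0.390

I_{0,0} (trapezoid, 1 panel, h=1.2000): 0.27568
I_{1,0} (trapezoid, 2 panels, h=0.6000): 0.36060
I_{2,0} (trapezoid, 4 panels, h=0.3000): 0.38252
I_{1,1} = 0.36060 + (0.36060 − 0.27568)/3 = 0.38891
I_{2,1} = 0.38252 + (0.38252 − 0.36060)/3 = 0.38983
I_{2,2} = 0.38983 + (0.38983 − 0.38891)/15 = 0.38989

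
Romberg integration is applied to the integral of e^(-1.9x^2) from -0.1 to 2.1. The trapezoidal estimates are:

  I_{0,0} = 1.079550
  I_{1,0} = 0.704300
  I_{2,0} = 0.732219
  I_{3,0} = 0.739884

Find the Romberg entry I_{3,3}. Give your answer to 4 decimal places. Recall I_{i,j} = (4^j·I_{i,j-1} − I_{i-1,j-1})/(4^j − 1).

Richardson extrapolation on the trapezoidal column (denominator 4−1=3):
I_{1,1} = (4·0.704300 − 1.079550) / 3 = 0.579217
I_{2,1} = (4·0.732219 − 0.704300) / 3 = 0.741525
I_{3,1} = (4·0.739884 − 0.732219) / 3 = 0.742439
I_{2,2} = (16·0.741525 − 0.579217) / 15 = 0.752346
I_{3,2} = 0.742439 + (0.742439 − 0.741525)/15 = 0.742500
I_{3,3} = (64·0.742500 − 0.752346) / 63 = 0.742344

0.7423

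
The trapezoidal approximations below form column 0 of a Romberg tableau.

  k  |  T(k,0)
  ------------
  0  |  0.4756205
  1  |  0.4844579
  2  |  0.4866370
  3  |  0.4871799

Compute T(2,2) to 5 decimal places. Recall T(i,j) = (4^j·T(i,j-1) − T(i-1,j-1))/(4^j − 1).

Richardson extrapolation on the trapezoidal column (denominator 4−1=3):
T(1,1) = 0.4844579 + (0.4844579 − 0.4756205)/3 = 0.4874037
T(2,1) = 0.4866370 + (0.4866370 − 0.4844579)/3 = 0.4873634
T(2,2) = (16·0.4873634 − 0.4874037) / 15 = 0.4873607

0.48736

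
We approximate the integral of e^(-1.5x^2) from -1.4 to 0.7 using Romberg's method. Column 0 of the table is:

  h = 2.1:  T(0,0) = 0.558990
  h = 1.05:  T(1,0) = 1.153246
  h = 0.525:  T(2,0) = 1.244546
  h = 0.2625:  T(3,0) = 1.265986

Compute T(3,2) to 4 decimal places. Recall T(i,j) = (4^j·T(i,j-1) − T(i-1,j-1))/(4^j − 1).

1.2730

T(2,1) = (4·1.244546 − 1.153246) / 3 = 1.274979
T(3,1) = (4·1.265986 − 1.244546) / 3 = 1.273133
T(3,2) = 1.273133 + (1.273133 − 1.274979)/15 = 1.273010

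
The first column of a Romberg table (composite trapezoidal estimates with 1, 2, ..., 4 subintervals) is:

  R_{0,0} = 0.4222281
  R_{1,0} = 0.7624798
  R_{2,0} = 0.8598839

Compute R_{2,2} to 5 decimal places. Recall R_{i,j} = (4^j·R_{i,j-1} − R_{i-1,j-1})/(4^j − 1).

Richardson extrapolation on the trapezoidal column (denominator 4−1=3):
R_{1,1} = 0.7624798 + (0.7624798 − 0.4222281)/3 = 0.8758970
R_{2,1} = 0.8598839 + (0.8598839 − 0.7624798)/3 = 0.8923519
R_{2,2} = 0.8923519 + (0.8923519 − 0.8758970)/15 = 0.8934489

0.89345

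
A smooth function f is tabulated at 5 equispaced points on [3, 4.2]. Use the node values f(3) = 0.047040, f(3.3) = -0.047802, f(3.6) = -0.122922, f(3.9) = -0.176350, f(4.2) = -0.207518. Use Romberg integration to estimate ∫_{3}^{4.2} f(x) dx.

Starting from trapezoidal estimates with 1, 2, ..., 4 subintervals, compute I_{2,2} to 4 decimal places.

-0.1303

I_{0,0} (trapezoid, 1 panel, h=1.2000): -0.096287
I_{1,0} (trapezoid, 2 panels, h=0.6000): -0.121897
I_{2,0} (trapezoid, 4 panels, h=0.3000): -0.128194
I_{1,1} = -0.121897 + (-0.121897 − (-0.096287))/3 = -0.130434
I_{2,1} = -0.128194 + (-0.128194 − (-0.121897))/3 = -0.130293
I_{2,2} = -0.130293 + (-0.130293 − (-0.130434))/15 = -0.130284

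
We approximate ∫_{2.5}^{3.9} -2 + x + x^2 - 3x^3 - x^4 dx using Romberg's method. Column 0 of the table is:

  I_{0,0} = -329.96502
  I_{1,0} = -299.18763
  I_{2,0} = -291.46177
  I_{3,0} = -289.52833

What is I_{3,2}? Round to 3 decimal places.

-288.884

Richardson extrapolation on the trapezoidal column (denominator 4−1=3):
I_{2,1} = -291.46177 + (-291.46177 − (-299.18763))/3 = -288.88648
I_{3,1} = -289.52833 + (-289.52833 − (-291.46177))/3 = -288.88385
I_{3,2} = (16·(-288.88385) − (-288.88648)) / 15 = -288.88367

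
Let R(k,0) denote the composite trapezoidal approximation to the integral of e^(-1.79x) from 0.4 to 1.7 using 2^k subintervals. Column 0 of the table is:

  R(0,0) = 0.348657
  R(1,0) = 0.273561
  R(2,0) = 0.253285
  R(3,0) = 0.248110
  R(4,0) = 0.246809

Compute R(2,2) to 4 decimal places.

0.2464

R(1,1) = 0.273561 + (0.273561 − 0.348657)/3 = 0.248529
R(2,1) = 0.253285 + (0.253285 − 0.273561)/3 = 0.246526
R(2,2) = (16·0.246526 − 0.248529) / 15 = 0.246392
(Column j=1 coincides with Simpson's rule on the same nodes.)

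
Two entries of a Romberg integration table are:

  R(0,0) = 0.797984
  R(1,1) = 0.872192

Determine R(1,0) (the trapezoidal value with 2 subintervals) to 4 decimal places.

0.8536

From R(1,1) = (4·R(1,0) − R(0,0))/3, solve for R(1,0):
4·R(1,0) = 3·0.872192 + 0.797984 = 3.414560
R(1,0) = 0.853640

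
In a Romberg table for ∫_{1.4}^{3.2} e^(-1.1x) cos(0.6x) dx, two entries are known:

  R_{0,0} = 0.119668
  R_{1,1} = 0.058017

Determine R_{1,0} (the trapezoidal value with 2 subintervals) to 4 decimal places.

From R_{1,1} = (4·R_{1,0} − R_{0,0})/3, solve for R_{1,0}:
4·R_{1,0} = 3·0.058017 + 0.119668 = 0.293719
R_{1,0} = 0.073430

0.0734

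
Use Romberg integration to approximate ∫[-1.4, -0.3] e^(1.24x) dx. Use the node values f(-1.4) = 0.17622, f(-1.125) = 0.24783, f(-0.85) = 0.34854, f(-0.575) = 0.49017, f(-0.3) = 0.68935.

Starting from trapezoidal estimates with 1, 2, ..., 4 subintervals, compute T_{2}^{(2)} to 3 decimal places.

T_{0}^{(0)} (trapezoid, 1 panel, h=1.1000): 0.47606
T_{1}^{(0)} (trapezoid, 2 panels, h=0.5500): 0.42973
T_{2}^{(0)} (trapezoid, 4 panels, h=0.2750): 0.41781
T_{1}^{(1)} = 0.42973 + (0.42973 − 0.47606)/3 = 0.41429
T_{2}^{(1)} = 0.41781 + (0.41781 − 0.42973)/3 = 0.41384
T_{2}^{(2)} = 0.41384 + (0.41384 − 0.41429)/15 = 0.41381

0.414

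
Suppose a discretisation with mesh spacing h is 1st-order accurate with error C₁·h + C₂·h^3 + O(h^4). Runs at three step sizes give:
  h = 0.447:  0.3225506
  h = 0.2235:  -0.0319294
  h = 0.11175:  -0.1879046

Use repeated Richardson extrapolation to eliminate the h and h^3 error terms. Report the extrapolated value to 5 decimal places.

First eliminate the h term (factor 2^1 = 2):
  B₁ = (2·(-0.0319294) − 0.3225506)/1 = -0.3864094
  B₂ = (2·(-0.1879046) − (-0.0319294))/1 = -0.3438798
Then eliminate the h^3 term (factor 2^3 = 8):
  (8·(-0.3438798) − (-0.3864094))/7 = -0.3378041

-0.33780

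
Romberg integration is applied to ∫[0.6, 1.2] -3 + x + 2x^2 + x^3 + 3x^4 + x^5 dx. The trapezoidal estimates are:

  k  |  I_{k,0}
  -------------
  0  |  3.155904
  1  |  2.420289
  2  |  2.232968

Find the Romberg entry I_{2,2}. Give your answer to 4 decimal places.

Richardson extrapolation on the trapezoidal column (denominator 4−1=3):
I_{1,1} = 2.420289 + (2.420289 − 3.155904)/3 = 2.175084
I_{2,1} = 2.232968 + (2.232968 − 2.420289)/3 = 2.170528
I_{2,2} = 2.170528 + (2.170528 − 2.175084)/15 = 2.170224

2.1702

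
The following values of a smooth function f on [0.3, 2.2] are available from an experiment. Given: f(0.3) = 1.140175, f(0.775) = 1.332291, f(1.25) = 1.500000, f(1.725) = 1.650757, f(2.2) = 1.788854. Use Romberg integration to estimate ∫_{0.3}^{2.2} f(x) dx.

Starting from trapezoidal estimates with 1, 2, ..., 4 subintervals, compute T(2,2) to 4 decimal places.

2.8281

T(0,0) (trapezoid, 1 panel, h=1.9000): 2.782578
T(1,0) (trapezoid, 2 panels, h=0.9500): 2.816289
T(2,0) (trapezoid, 4 panels, h=0.4750): 2.825092
T(1,1) = 2.816289 + (2.816289 − 2.782578)/3 = 2.827526
T(2,1) = 2.825092 + (2.825092 − 2.816289)/3 = 2.828026
T(2,2) = 2.828026 + (2.828026 − 2.827526)/15 = 2.828059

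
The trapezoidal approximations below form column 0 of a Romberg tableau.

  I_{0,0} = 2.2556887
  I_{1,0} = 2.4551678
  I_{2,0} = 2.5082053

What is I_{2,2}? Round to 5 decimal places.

2.52617

Richardson extrapolation on the trapezoidal column (denominator 4−1=3):
I_{1,1} = (4·2.4551678 − 2.2556887) / 3 = 2.5216608
I_{2,1} = (4·2.5082053 − 2.4551678) / 3 = 2.5258845
I_{2,2} = 2.5258845 + (2.5258845 − 2.5216608)/15 = 2.5261661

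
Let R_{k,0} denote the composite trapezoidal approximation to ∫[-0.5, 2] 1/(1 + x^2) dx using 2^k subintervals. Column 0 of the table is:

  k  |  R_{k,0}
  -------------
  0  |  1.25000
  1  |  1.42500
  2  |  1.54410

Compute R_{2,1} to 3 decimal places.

1.584

R_{2,1} = 1.54410 + (1.54410 − 1.42500)/3 = 1.58380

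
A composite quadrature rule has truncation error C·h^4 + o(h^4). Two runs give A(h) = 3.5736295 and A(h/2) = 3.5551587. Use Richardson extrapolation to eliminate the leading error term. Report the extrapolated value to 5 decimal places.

3.55393

Extrapolated value = (16·A(h/2) − A(h)) / (16 − 1)
= (16·3.5551587 − 3.5736295) / 15
= 53.3089097 / 15 = 3.5539273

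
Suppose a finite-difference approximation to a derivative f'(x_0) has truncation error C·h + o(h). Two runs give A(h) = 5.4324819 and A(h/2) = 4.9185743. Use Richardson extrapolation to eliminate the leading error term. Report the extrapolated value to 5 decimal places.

Extrapolated value = (2·A(h/2) − A(h)) / (2 − 1)
= (2·4.9185743 − 5.4324819) / 1
= 4.4046667 / 1 = 4.4046667

4.40467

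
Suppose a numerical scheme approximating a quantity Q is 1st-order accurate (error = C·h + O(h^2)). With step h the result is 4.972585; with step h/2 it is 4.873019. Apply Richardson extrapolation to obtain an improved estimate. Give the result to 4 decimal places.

Extrapolated value = (2·A(h/2) − A(h)) / (2 − 1)
= (2·4.873019 − 4.972585) / 1
= 4.773453 / 1 = 4.773453

4.7735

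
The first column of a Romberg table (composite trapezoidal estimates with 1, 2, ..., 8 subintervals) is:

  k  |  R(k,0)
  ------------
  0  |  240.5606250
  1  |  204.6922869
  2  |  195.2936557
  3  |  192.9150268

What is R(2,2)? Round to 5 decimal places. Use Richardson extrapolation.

192.12242

R(1,1) = (4·204.6922869 − 240.5606250) / 3 = 192.7361742
R(2,1) = (4·195.2936557 − 204.6922869) / 3 = 192.1607786
R(2,2) = (16·192.1607786 − 192.7361742) / 15 = 192.1224189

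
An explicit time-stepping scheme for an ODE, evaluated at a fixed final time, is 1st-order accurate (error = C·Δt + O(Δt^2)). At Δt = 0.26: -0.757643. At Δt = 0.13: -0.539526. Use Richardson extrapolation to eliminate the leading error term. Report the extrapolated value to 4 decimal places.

The leading error scales as Δt; refining by a factor of 2 reduces it by 2^1 = 2.
Extrapolated value = (2·A(Δt/2) − A(Δt)) / (2 − 1)
= (2·(-0.539526) − (-0.757643)) / 1
= -0.321409 / 1 = -0.321409

-0.3214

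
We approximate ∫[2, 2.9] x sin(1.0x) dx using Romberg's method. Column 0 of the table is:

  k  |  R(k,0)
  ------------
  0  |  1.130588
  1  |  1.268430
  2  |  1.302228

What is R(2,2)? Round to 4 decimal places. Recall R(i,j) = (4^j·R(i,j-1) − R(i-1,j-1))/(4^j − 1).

1.3134

R(1,1) = (4·1.268430 − 1.130588) / 3 = 1.314377
R(2,1) = 1.302228 + (1.302228 − 1.268430)/3 = 1.313494
R(2,2) = (16·1.313494 − 1.314377) / 15 = 1.313435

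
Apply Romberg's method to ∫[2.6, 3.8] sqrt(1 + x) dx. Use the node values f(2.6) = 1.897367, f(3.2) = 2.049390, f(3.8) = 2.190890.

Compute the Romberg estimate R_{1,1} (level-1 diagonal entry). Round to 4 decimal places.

R_{0,0} (trapezoid, 1 panel, h=1.2000): 2.452954
R_{1,0} (trapezoid, 2 panels, h=0.6000): 2.456111
R_{1,1} = 2.456111 + (2.456111 − 2.452954)/3 = 2.457163

2.4572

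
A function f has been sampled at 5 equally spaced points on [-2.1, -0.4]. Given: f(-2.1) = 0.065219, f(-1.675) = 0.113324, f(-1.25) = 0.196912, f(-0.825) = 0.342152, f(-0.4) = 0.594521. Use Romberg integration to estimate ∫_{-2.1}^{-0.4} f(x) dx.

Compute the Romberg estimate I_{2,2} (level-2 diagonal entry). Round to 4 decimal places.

0.4072

I_{0,0} (trapezoid, 1 panel, h=1.7000): 0.560779
I_{1,0} (trapezoid, 2 panels, h=0.8500): 0.447765
I_{2,0} (trapezoid, 4 panels, h=0.4250): 0.417460
I_{1,1} = 0.447765 + (0.447765 − 0.560779)/3 = 0.410094
I_{2,1} = 0.417460 + (0.417460 − 0.447765)/3 = 0.407358
I_{2,2} = 0.407358 + (0.407358 − 0.410094)/15 = 0.407176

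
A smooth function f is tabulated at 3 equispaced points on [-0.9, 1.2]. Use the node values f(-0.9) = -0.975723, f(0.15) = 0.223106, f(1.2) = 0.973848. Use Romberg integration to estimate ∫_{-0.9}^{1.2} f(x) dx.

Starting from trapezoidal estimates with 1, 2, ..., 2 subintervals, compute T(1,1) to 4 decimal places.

0.3117

T(0,0) (trapezoid, 1 panel, h=2.1000): -0.001969
T(1,0) (trapezoid, 2 panels, h=1.0500): 0.233277
T(1,1) = 0.233277 + (0.233277 − (-0.001969))/3 = 0.311692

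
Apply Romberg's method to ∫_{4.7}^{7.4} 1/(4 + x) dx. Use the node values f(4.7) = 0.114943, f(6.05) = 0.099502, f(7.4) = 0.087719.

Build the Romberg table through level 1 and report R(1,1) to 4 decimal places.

R(0,0) (trapezoid, 1 panel, h=2.7000): 0.273594
R(1,0) (trapezoid, 2 panels, h=1.3500): 0.271125
R(1,1) = 0.271125 + (0.271125 − 0.273594)/3 = 0.270302

0.2703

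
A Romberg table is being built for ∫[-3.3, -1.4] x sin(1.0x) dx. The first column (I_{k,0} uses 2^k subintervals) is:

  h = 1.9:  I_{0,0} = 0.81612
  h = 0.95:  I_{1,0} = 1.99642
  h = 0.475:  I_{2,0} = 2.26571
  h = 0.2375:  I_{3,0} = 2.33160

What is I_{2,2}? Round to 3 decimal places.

2.353

Richardson extrapolation on the trapezoidal column (denominator 4−1=3):
I_{1,1} = (4·1.99642 − 0.81612) / 3 = 2.38985
I_{2,1} = (4·2.26571 − 1.99642) / 3 = 2.35547
I_{2,2} = (16·2.35547 − 2.38985) / 15 = 2.35318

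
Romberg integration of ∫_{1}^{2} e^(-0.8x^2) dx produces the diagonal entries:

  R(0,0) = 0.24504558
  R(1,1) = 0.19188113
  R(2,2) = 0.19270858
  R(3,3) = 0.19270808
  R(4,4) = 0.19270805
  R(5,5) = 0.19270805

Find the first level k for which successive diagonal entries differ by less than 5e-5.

k = 3

|R(1,1) − R(0,0)| = 0.05316445 ≥ 5e-5
|R(2,2) − R(1,1)| = 0.00082745 ≥ 5e-5
|R(3,3) − R(2,2)| = 0.00000050 < 5e-5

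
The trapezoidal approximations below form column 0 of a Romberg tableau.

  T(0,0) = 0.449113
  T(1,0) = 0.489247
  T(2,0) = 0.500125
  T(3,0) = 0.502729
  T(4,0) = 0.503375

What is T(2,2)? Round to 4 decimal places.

0.5038

T(1,1) = 0.489247 + (0.489247 − 0.449113)/3 = 0.502625
T(2,1) = (4·0.500125 − 0.489247) / 3 = 0.503751
T(2,2) = (16·0.503751 − 0.502625) / 15 = 0.503826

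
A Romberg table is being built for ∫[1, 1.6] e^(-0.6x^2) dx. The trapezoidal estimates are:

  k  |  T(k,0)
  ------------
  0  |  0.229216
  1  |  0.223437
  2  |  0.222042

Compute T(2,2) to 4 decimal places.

0.2216

T(1,1) = 0.223437 + (0.223437 − 0.229216)/3 = 0.221511
T(2,1) = (4·0.222042 − 0.223437) / 3 = 0.221577
T(2,2) = 0.221577 + (0.221577 − 0.221511)/15 = 0.221581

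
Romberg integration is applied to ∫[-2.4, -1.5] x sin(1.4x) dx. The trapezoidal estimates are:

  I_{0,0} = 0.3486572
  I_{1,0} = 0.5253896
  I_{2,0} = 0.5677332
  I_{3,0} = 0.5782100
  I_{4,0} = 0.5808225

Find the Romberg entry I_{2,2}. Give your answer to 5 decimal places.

Richardson extrapolation on the trapezoidal column (denominator 4−1=3):
I_{1,1} = (4·0.5253896 − 0.3486572) / 3 = 0.5843004
I_{2,1} = (4·0.5677332 − 0.5253896) / 3 = 0.5818477
I_{2,2} = 0.5818477 + (0.5818477 − 0.5843004)/15 = 0.5816842

0.58168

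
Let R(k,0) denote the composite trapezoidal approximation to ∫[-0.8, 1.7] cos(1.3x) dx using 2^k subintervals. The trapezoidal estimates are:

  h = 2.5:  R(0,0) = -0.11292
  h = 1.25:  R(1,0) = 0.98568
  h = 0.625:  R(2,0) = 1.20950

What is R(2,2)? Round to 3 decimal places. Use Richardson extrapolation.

Richardson extrapolation on the trapezoidal column (denominator 4−1=3):
R(1,1) = (4·0.98568 − (-0.11292)) / 3 = 1.35188
R(2,1) = 1.20950 + (1.20950 − 0.98568)/3 = 1.28411
R(2,2) = (16·1.28411 − 1.35188) / 15 = 1.27959

1.280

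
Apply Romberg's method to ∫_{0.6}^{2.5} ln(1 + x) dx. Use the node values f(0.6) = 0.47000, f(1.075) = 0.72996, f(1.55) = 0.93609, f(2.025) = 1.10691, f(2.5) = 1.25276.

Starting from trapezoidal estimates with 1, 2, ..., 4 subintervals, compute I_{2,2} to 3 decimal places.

I_{0,0} (trapezoid, 1 panel, h=1.9000): 1.63662
I_{1,0} (trapezoid, 2 panels, h=0.9500): 1.70760
I_{2,0} (trapezoid, 4 panels, h=0.4750): 1.72631
I_{1,1} = 1.70760 + (1.70760 − 1.63662)/3 = 1.73126
I_{2,1} = 1.72631 + (1.72631 − 1.70760)/3 = 1.73255
I_{2,2} = 1.73255 + (1.73255 − 1.73126)/15 = 1.73264

1.733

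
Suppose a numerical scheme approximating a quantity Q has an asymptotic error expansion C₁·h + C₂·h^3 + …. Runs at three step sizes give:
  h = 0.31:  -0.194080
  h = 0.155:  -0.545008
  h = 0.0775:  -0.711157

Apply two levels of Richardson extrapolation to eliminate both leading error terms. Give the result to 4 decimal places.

-0.8746

First eliminate the h term (factor 2^1 = 2):
  B₁ = (2·(-0.545008) − (-0.194080))/1 = -0.895936
  B₂ = (2·(-0.711157) − (-0.545008))/1 = -0.877306
Then eliminate the h^3 term (factor 2^3 = 8):
  (8·(-0.877306) − (-0.895936))/7 = -0.874645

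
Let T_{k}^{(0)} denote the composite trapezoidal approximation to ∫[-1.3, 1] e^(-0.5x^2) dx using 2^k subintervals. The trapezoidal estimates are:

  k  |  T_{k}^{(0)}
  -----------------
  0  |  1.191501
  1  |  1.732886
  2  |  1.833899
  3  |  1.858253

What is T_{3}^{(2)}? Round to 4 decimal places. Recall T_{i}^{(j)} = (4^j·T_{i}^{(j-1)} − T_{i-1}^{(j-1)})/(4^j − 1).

T_{2}^{(1)} = (4·1.833899 − 1.732886) / 3 = 1.867570
T_{3}^{(1)} = (4·1.858253 − 1.833899) / 3 = 1.866371
T_{3}^{(2)} = (16·1.866371 − 1.867570) / 15 = 1.866291

1.8663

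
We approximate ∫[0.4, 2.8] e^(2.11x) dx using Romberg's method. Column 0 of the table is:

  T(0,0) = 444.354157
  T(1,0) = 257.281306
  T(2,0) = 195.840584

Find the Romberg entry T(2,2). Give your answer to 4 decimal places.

174.0561

T(1,1) = (4·257.281306 − 444.354157) / 3 = 194.923689
T(2,1) = 195.840584 + (195.840584 − 257.281306)/3 = 175.360343
T(2,2) = (16·175.360343 − 194.923689) / 15 = 174.056120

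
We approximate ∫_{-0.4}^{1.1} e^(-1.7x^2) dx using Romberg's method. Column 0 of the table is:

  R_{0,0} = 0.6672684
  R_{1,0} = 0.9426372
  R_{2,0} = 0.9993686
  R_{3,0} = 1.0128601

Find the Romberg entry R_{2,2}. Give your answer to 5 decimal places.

R_{1,1} = 0.9426372 + (0.9426372 − 0.6672684)/3 = 1.0344268
R_{2,1} = (4·0.9993686 − 0.9426372) / 3 = 1.0182791
R_{2,2} = 1.0182791 + (1.0182791 − 1.0344268)/15 = 1.0172026

1.01720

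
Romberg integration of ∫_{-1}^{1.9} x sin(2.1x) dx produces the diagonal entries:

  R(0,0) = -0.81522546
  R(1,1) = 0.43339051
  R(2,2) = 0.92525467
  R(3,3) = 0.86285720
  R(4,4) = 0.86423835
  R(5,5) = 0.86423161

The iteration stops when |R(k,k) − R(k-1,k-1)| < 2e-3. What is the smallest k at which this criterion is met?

k = 4

|R(1,1) − R(0,0)| = 1.24861597 ≥ 2e-3
|R(2,2) − R(1,1)| = 0.49186416 ≥ 2e-3
|R(3,3) − R(2,2)| = 0.06239747 ≥ 2e-3
|R(4,4) − R(3,3)| = 0.00138115 < 2e-3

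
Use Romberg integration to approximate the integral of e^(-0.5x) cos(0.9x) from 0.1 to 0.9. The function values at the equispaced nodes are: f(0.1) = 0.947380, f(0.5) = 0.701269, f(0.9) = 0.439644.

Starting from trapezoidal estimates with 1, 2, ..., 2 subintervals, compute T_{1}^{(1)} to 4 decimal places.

0.5589

T_{0}^{(0)} (trapezoid, 1 panel, h=0.8000): 0.554810
T_{1}^{(0)} (trapezoid, 2 panels, h=0.4000): 0.557912
T_{1}^{(1)} = 0.557912 + (0.557912 − 0.554810)/3 = 0.558946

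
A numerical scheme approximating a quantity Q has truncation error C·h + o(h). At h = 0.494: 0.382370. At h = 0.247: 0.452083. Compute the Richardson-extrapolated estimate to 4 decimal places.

0.5218

Extrapolated value = (2·A(h/2) − A(h)) / (2 − 1)
= (2·0.452083 − 0.382370) / 1
= 0.521796 / 1 = 0.521796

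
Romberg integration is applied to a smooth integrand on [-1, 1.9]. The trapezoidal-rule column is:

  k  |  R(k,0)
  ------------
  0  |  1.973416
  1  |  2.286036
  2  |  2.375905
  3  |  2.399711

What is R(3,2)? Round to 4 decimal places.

Richardson extrapolation on the trapezoidal column (denominator 4−1=3):
R(2,1) = (4·2.375905 − 2.286036) / 3 = 2.405861
R(3,1) = 2.399711 + (2.399711 − 2.375905)/3 = 2.407646
R(3,2) = (16·2.407646 − 2.405861) / 15 = 2.407765

2.4078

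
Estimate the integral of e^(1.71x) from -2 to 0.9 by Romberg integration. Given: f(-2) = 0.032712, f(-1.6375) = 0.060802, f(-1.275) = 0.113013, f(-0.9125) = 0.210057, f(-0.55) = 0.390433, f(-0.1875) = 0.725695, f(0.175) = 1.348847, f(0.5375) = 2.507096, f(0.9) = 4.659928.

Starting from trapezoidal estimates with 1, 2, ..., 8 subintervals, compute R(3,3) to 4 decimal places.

2.7061

R(0,0) (trapezoid, 1 panel, h=2.9000): 6.804328
R(1,0) (trapezoid, 2 panels, h=1.4500): 3.968292
R(2,0) (trapezoid, 4 panels, h=0.7250): 3.043994
R(3,0) (trapezoid, 8 panels, h=0.3625): 2.792070
R(1,1) = 3.968292 + (3.968292 − 6.804328)/3 = 3.022947
R(2,1) = 3.043994 + (3.043994 − 3.968292)/3 = 2.735895
R(3,1) = 2.792070 + (2.792070 − 3.043994)/3 = 2.708095
R(2,2) = 2.735895 + (2.735895 − 3.022947)/15 = 2.716758
R(3,2) = 2.708095 + (2.708095 − 2.735895)/15 = 2.706242
R(3,3) = 2.706242 + (2.706242 − 2.716758)/63 = 2.706075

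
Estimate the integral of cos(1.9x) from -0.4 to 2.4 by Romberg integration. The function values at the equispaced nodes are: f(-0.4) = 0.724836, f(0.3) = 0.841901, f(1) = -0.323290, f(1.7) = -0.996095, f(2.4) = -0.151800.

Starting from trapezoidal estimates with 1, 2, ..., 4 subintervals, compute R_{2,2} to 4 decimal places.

-0.1494

R_{0,0} (trapezoid, 1 panel, h=2.8000): 0.802250
R_{1,0} (trapezoid, 2 panels, h=1.4000): -0.051481
R_{2,0} (trapezoid, 4 panels, h=0.7000): -0.133676
R_{1,1} = -0.051481 + (-0.051481 − 0.802250)/3 = -0.336058
R_{2,1} = -0.133676 + (-0.133676 − (-0.051481))/3 = -0.161074
R_{2,2} = -0.161074 + (-0.161074 − (-0.336058))/15 = -0.149408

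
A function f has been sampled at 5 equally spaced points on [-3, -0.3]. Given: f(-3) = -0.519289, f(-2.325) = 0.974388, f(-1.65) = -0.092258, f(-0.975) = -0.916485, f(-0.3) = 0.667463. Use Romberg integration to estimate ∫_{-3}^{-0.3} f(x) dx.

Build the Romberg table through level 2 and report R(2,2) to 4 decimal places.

0.0535

R(0,0) (trapezoid, 1 panel, h=2.7000): 0.200035
R(1,0) (trapezoid, 2 panels, h=1.3500): -0.024531
R(2,0) (trapezoid, 4 panels, h=0.6750): 0.026819
R(1,1) = -0.024531 + (-0.024531 − 0.200035)/3 = -0.099386
R(2,1) = 0.026819 + (0.026819 − (-0.024531))/3 = 0.043936
R(2,2) = 0.043936 + (0.043936 − (-0.099386))/15 = 0.053491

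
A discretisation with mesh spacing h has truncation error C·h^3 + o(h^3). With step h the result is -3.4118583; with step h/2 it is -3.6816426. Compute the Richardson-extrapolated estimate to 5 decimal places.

The leading error scales as h^3; refining by a factor of 2 reduces it by 2^3 = 8.
Extrapolated value = (8·A(h/2) − A(h)) / (8 − 1)
= (8·(-3.6816426) − (-3.4118583)) / 7
= -26.0412825 / 7 = -3.7201832

-3.72018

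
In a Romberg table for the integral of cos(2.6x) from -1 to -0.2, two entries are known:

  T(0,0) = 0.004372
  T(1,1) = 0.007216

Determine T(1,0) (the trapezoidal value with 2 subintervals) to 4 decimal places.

0.0065

From T(1,1) = (4·T(1,0) − T(0,0))/3, solve for T(1,0):
4·T(1,0) = 3·0.007216 + 0.004372 = 0.026020
T(1,0) = 0.006505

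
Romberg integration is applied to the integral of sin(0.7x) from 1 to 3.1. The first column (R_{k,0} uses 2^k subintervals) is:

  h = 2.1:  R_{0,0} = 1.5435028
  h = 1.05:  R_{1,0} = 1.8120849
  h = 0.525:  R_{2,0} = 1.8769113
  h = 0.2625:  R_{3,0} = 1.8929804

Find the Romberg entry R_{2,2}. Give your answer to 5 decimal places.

R_{1,1} = (4·1.8120849 − 1.5435028) / 3 = 1.9016123
R_{2,1} = 1.8769113 + (1.8769113 − 1.8120849)/3 = 1.8985201
R_{2,2} = 1.8985201 + (1.8985201 − 1.9016123)/15 = 1.8983140

1.89831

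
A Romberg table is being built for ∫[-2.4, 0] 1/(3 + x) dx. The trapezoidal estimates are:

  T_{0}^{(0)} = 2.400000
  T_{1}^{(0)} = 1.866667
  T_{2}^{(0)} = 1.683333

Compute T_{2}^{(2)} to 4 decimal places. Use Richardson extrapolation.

1.6178

Richardson extrapolation on the trapezoidal column (denominator 4−1=3):
T_{1}^{(1)} = (4·1.866667 − 2.400000) / 3 = 1.688889
T_{2}^{(1)} = (4·1.683333 − 1.866667) / 3 = 1.622222
T_{2}^{(2)} = (16·1.622222 − 1.688889) / 15 = 1.617778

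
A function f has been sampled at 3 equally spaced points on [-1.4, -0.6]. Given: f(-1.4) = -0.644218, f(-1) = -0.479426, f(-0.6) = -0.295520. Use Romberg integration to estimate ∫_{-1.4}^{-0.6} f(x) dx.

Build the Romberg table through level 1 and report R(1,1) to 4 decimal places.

R(0,0) (trapezoid, 1 panel, h=0.8000): -0.375895
R(1,0) (trapezoid, 2 panels, h=0.4000): -0.379718
R(1,1) = -0.379718 + (-0.379718 − (-0.375895))/3 = -0.380992

-0.3810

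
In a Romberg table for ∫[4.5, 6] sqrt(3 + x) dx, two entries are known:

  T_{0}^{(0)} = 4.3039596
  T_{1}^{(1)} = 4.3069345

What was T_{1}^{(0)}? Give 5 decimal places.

From T_{1}^{(1)} = (4·T_{1}^{(0)} − T_{0}^{(0)})/3, solve for T_{1}^{(0)}:
4·T_{1}^{(0)} = 3·4.3069345 + 4.3039596 = 17.2247631
T_{1}^{(0)} = 4.3061908

4.30619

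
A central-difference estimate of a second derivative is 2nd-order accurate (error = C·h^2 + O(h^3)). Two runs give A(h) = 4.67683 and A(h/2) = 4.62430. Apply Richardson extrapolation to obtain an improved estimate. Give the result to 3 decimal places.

4.607

The leading error scales as h^2; refining by a factor of 2 reduces it by 2^2 = 4.
Extrapolated value = (4·A(h/2) − A(h)) / (4 − 1)
= (4·4.62430 − 4.67683) / 3
= 13.82037 / 3 = 4.60679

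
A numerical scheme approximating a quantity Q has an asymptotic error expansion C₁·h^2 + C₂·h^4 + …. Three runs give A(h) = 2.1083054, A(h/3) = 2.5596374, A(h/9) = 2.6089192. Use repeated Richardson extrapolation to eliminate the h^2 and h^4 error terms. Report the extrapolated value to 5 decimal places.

2.61507

First eliminate the h^2 term (factor 3^2 = 9):
  B₁ = (9·2.5596374 − 2.1083054)/8 = 2.6160539
  B₂ = (9·2.6089192 − 2.5596374)/8 = 2.6150794
Then eliminate the h^4 term (factor 3^4 = 81):
  (81·2.6150794 − 2.6160539)/80 = 2.6150672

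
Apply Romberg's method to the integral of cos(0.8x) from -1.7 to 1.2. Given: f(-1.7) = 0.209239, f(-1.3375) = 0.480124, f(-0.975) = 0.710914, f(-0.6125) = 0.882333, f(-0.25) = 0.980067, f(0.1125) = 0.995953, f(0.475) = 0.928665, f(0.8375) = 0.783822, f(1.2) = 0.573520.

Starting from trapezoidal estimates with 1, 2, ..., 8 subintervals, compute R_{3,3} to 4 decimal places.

2.2463

R_{0,0} (trapezoid, 1 panel, h=2.9000): 1.135001
R_{1,0} (trapezoid, 2 panels, h=1.4500): 1.988597
R_{2,0} (trapezoid, 4 panels, h=0.7250): 2.182993
R_{3,0} (trapezoid, 8 panels, h=0.3625): 2.230556
R_{1,1} = 1.988597 + (1.988597 − 1.135001)/3 = 2.273129
R_{2,1} = 2.182993 + (2.182993 − 1.988597)/3 = 2.247792
R_{3,1} = 2.230556 + (2.230556 − 2.182993)/3 = 2.246410
R_{2,2} = 2.247792 + (2.247792 − 2.273129)/15 = 2.246103
R_{3,2} = 2.246410 + (2.246410 − 2.247792)/15 = 2.246318
R_{3,3} = 2.246318 + (2.246318 − 2.246103)/63 = 2.246321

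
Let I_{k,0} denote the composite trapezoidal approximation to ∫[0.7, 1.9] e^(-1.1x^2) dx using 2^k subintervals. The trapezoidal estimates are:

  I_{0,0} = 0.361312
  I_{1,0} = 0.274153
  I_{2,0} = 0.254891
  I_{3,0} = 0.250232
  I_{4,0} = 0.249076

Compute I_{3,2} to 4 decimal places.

0.2487

Richardson extrapolation on the trapezoidal column (denominator 4−1=3):
I_{2,1} = (4·0.254891 − 0.274153) / 3 = 0.248470
I_{3,1} = (4·0.250232 − 0.254891) / 3 = 0.248679
I_{3,2} = 0.248679 + (0.248679 − 0.248470)/15 = 0.248693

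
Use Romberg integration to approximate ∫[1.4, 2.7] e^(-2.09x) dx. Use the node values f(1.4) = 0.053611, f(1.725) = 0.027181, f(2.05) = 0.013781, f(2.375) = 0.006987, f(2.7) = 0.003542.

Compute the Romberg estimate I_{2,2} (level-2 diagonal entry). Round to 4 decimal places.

I_{0,0} (trapezoid, 1 panel, h=1.3000): 0.037149
I_{1,0} (trapezoid, 2 panels, h=0.6500): 0.027532
I_{2,0} (trapezoid, 4 panels, h=0.3250): 0.024871
I_{1,1} = 0.027532 + (0.027532 − 0.037149)/3 = 0.024326
I_{2,1} = 0.024871 + (0.024871 − 0.027532)/3 = 0.023984
I_{2,2} = 0.023984 + (0.023984 − 0.024326)/15 = 0.023961

0.0240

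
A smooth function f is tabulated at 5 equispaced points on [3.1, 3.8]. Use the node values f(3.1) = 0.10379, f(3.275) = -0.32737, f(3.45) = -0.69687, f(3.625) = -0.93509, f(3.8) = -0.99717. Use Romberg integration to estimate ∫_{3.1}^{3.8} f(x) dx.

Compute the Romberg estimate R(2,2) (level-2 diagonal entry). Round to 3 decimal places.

-0.428

R(0,0) (trapezoid, 1 panel, h=0.7000): -0.31268
R(1,0) (trapezoid, 2 panels, h=0.3500): -0.40025
R(2,0) (trapezoid, 4 panels, h=0.1750): -0.42105
R(1,1) = -0.40025 + (-0.40025 − (-0.31268))/3 = -0.42944
R(2,1) = -0.42105 + (-0.42105 − (-0.40025))/3 = -0.42798
R(2,2) = -0.42798 + (-0.42798 − (-0.42944))/15 = -0.42788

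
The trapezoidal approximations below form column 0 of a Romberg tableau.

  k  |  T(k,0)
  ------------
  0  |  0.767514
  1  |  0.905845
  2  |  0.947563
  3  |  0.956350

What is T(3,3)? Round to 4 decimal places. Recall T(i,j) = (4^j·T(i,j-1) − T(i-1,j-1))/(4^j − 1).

0.9591

Richardson extrapolation on the trapezoidal column (denominator 4−1=3):
T(1,1) = 0.905845 + (0.905845 − 0.767514)/3 = 0.951955
T(2,1) = (4·0.947563 − 0.905845) / 3 = 0.961469
T(3,1) = (4·0.956350 − 0.947563) / 3 = 0.959279
T(2,2) = (16·0.961469 − 0.951955) / 15 = 0.962103
T(3,2) = 0.959279 + (0.959279 − 0.961469)/15 = 0.959133
T(3,3) = (64·0.959133 − 0.962103) / 63 = 0.959086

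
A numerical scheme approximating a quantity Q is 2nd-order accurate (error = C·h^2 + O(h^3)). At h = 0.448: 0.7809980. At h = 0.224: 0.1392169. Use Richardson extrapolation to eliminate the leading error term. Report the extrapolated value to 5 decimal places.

Extrapolated value = (4·A(h/2) − A(h)) / (4 − 1)
= (4·0.1392169 − 0.7809980) / 3
= -0.2241304 / 3 = -0.0747101

-0.07471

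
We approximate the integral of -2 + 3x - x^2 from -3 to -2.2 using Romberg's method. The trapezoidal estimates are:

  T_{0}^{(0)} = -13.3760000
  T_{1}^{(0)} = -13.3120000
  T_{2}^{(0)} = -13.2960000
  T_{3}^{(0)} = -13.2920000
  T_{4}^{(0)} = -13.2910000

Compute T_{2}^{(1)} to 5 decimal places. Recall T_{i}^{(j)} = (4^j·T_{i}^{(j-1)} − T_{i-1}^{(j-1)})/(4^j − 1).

-13.29067

Richardson extrapolation on the trapezoidal column (denominator 4−1=3):
T_{2}^{(1)} = (4·(-13.2960000) − (-13.3120000)) / 3 = -13.2906667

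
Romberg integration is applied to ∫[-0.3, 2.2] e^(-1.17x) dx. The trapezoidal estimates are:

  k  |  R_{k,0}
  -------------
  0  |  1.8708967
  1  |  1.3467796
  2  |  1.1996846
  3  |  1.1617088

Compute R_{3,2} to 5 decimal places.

1.14894

Richardson extrapolation on the trapezoidal column (denominator 4−1=3):
R_{2,1} = (4·1.1996846 − 1.3467796) / 3 = 1.1506529
R_{3,1} = 1.1617088 + (1.1617088 − 1.1996846)/3 = 1.1490502
R_{3,2} = (16·1.1490502 − 1.1506529) / 15 = 1.1489434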